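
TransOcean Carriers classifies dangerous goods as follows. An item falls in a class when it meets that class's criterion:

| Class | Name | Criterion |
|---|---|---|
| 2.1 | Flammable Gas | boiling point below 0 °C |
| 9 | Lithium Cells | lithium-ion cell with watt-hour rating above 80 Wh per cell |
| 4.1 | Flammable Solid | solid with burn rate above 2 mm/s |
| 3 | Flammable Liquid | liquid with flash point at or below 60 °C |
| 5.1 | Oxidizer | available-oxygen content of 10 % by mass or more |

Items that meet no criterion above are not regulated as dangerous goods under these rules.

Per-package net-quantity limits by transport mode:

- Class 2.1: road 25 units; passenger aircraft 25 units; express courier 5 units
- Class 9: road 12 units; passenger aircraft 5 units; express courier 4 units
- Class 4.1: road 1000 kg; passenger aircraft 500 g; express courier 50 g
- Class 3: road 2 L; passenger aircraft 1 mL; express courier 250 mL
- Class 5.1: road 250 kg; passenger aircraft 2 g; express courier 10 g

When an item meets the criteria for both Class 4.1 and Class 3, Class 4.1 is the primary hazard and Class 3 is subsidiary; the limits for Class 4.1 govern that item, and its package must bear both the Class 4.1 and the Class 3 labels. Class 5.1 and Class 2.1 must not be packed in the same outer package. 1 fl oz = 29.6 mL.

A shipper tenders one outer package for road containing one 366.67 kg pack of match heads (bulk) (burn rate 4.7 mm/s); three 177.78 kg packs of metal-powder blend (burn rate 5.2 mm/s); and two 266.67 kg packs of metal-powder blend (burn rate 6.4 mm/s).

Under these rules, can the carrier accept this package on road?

No

The match heads (bulk) have burn rate 4.7 mm/s, which is > 2 mm/s, so they are Class 4.1 (Flammable Solid).
Burn rate 5.2 mm/s meets the Class 4.1 criterion (Flammable Solid), so the metal-powder blend is Class 4.1.
The metal-powder blend has burn rate 6.4 mm/s, which is > 2 mm/s, so it is Class 4.1 (Flammable Solid).
Class 4.1 net quantity: 366.67 kg + (three 177.78 kg packs = 533.34 kg) + (two 266.67 kg packs = 533.34 kg) = 1433.35 kg.
1433.35 kg exceeds the road limit of 1000 kg for Class 4.1.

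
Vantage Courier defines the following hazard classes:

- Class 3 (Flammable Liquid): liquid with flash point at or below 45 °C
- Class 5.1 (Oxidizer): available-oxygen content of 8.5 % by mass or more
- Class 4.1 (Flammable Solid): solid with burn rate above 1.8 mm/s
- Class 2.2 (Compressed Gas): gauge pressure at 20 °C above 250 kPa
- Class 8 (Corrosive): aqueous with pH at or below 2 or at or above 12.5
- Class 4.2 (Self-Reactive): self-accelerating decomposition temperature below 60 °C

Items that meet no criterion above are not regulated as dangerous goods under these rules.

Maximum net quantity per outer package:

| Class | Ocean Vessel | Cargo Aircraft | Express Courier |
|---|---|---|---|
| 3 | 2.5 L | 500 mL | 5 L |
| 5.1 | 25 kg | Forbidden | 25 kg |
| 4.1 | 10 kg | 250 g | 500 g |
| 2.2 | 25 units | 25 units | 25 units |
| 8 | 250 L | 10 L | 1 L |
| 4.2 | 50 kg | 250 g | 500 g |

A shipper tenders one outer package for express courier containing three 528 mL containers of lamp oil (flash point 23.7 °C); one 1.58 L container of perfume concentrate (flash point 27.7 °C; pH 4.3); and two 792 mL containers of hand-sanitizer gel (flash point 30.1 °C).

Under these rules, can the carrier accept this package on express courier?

Yes

With flash point 23.7 °C (≤ 45 °C), the lamp oil falls in Class 3.
Perfume concentrate: flash point 27.7 °C ≤ 45 °C → Class 3 (Flammable Liquid).
The hand-sanitizer gel has flash point 30.1 °C, which is ≤ 45 °C, so it is Class 3 (Flammable Liquid).
Class 3 net quantity: (three 528 mL containers = 1.584 L) + 1.58 L + (two 792 mL containers = 1.584 L) = 4.748 L.
4.748 L is within the express courier limit of 5 L for Class 3.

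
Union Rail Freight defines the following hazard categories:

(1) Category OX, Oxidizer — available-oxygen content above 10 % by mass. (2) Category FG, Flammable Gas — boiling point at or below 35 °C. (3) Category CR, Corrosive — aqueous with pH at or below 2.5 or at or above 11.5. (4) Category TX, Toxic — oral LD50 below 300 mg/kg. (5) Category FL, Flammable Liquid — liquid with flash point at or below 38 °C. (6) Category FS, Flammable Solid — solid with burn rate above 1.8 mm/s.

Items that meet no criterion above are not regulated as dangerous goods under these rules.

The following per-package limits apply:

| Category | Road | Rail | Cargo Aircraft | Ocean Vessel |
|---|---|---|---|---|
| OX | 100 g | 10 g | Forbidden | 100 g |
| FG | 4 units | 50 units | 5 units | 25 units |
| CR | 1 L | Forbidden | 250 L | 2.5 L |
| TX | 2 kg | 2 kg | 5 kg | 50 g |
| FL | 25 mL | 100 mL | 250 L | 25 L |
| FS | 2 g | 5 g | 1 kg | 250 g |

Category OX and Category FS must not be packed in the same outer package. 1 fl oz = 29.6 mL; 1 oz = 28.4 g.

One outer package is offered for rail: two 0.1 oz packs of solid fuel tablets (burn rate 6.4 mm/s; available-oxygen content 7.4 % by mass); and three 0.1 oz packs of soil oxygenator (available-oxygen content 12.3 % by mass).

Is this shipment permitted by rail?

Solid fuel tablets: burn rate 6.4 mm/s > 1.8 mm/s → Category FS (Flammable Solid).
Available-oxygen content 12.3 % by mass meets the Category OX criterion (Oxidizer), so the soil oxygenator is Category OX.
Category OX quantity: three 0.1 oz packs = 8.52 g.
8.52 g ≤ 10 g (rail limit, Category OX) — within limit.
Category FS quantity: two 0.1 oz packs = 5.68 g.
That exceeds the Category FS rail limit of 5 g.
Category OX and Category FS may not share an outer package.

No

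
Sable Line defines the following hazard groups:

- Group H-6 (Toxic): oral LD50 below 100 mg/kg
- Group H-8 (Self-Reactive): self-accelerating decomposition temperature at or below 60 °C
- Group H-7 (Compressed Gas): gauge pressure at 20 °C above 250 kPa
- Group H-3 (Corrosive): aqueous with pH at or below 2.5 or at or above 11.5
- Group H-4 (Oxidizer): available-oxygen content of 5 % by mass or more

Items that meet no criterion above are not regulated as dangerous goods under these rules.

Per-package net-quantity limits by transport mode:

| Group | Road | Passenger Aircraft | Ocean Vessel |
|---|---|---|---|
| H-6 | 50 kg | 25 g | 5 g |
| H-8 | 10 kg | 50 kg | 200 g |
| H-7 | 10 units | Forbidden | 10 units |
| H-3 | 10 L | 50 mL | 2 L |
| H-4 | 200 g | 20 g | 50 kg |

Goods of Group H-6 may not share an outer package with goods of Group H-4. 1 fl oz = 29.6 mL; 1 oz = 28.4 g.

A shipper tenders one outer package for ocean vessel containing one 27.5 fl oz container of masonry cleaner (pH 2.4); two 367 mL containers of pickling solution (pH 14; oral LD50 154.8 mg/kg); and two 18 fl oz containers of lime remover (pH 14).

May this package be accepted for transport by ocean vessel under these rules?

With pH 2.4 (≤ 2.5), the masonry cleaner falls in Group H-3.
Pickling solution: pH 14 ≥ 11.5 → Group H-3 (Corrosive).
With pH 14 (≥ 11.5), the lime remover falls in Group H-3.
Total Group H-3: (one 27.5 fl oz container = 814 mL) + (two 367 mL containers = 734 mL) + (two 18 fl oz containers = 1065.6 mL) = 2613.6 mL.
That exceeds the Group H-3 ocean vessel limit of 2 L.

No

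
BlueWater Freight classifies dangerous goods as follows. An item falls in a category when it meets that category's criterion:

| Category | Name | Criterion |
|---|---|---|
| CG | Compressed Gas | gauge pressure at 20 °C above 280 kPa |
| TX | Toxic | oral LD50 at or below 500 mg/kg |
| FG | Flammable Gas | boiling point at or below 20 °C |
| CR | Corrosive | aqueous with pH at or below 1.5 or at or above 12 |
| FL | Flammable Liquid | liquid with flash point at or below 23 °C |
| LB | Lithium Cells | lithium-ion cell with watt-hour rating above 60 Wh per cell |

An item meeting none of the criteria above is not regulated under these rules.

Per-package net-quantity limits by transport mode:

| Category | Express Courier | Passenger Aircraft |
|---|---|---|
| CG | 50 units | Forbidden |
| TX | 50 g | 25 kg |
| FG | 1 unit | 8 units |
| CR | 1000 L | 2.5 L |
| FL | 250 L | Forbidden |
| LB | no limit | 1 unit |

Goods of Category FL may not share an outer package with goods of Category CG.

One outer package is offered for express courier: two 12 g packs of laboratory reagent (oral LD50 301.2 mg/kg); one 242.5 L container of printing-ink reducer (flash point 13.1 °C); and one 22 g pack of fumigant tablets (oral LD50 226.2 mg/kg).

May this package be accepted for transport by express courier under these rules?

Laboratory reagent: oral LD50 301.2 mg/kg ≤ 500 mg/kg → Category TX (Toxic).
With flash point 13.1 °C (≤ 23 °C), the printing-ink reducer falls in Category FL.
With oral LD50 226.2 mg/kg (≤ 500 mg/kg), the fumigant tablets fall in Category TX.
Category TX net quantity: (two 12 g packs = 24 g) + 22 g = 46 g.
46 g ≤ 50 g (express courier limit, Category TX) — within limit.
Category FL quantity: 242.5 L.
242.5 L is within the express courier limit of 250 L for Category FL.
The segregation rule (Category FL with Category CG) does not apply to Category TX with Category FL.
Every hazard category is within its express courier limit and no segregation rule is violated.

Yes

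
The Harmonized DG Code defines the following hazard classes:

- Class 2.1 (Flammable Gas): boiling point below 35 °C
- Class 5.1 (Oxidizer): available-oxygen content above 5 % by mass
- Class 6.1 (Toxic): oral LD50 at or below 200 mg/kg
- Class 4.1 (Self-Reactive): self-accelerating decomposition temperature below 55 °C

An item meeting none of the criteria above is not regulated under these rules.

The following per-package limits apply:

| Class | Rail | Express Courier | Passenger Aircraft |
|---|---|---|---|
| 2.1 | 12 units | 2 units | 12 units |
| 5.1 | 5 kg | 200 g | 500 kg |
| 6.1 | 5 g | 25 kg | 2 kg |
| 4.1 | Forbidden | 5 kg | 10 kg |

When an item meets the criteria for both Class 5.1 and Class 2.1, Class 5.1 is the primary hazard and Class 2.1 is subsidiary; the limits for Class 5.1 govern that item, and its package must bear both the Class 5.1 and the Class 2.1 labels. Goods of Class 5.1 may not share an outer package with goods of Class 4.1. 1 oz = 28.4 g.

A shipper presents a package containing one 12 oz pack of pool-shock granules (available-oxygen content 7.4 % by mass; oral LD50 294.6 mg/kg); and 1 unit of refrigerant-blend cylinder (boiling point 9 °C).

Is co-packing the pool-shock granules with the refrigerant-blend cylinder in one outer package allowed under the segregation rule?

Yes

With available-oxygen content 7.4 % by mass (> 5 % by mass), the pool-shock granules fall in Class 5.1.
With boiling point 9 °C (< 35 °C), the refrigerant-blend cylinder falls in Class 2.1.
No segregation rule bars Class 5.1 with Class 2.1.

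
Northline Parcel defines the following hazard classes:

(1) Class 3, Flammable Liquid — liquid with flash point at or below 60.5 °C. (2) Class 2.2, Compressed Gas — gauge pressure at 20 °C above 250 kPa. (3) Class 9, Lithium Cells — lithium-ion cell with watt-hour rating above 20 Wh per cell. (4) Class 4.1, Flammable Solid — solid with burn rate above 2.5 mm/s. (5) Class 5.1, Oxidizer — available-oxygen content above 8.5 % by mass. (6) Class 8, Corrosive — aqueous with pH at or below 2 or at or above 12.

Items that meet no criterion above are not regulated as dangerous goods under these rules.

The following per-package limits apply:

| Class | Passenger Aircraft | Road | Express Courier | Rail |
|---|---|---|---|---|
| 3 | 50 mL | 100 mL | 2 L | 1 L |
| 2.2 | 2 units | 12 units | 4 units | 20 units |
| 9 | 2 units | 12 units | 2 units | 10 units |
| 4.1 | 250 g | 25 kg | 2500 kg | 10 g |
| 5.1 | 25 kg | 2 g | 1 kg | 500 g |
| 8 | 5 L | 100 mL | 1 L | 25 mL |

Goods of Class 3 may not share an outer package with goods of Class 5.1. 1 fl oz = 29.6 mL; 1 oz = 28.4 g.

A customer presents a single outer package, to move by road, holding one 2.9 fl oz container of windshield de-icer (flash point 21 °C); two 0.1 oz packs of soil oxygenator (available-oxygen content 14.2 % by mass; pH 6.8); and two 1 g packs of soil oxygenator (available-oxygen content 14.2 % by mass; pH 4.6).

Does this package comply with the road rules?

No

Windshield de-icer: flash point 21 °C ≤ 60.5 °C → Class 3 (Flammable Liquid).
The soil oxygenator has available-oxygen content 14.2 % by mass, which is > 8.5 % by mass, so it is Class 5.1 (Oxidizer).
With available-oxygen content 14.2 % by mass (> 8.5 % by mass), the soil oxygenator falls in Class 5.1.
Class 3 quantity: one 2.9 fl oz container = 85.84 mL.
85.84 mL ≤ 100 mL (road limit, Class 3) — within limit.
Total Class 5.1: (two 0.1 oz packs = 5.68 g) + (two 1 g packs = 2 g) = 7.68 g.
7.68 g exceeds the road limit of 2 g for Class 5.1.
Class 3 and Class 5.1 may not share an outer package.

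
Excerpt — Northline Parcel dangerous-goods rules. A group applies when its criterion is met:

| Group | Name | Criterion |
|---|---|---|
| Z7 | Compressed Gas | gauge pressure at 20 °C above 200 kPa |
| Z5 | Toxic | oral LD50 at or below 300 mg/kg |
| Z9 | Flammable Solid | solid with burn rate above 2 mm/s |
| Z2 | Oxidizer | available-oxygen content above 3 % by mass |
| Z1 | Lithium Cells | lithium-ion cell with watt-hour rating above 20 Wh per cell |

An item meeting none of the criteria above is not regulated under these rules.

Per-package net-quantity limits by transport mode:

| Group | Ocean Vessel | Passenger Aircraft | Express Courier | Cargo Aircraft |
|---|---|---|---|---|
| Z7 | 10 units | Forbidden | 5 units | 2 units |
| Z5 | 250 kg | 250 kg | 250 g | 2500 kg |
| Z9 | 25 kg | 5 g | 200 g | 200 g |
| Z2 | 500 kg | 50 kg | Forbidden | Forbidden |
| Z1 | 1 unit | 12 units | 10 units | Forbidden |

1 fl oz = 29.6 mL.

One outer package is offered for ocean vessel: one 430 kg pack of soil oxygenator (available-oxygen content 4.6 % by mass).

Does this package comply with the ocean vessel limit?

The soil oxygenator has available-oxygen content 4.6 % by mass, which is > 3 % by mass, so it is Group Z2 (Oxidizer).
Group Z2 quantity: 430 kg.
430 kg ≤ 500 kg (ocean vessel limit, Group Z2) — within limit.

Yes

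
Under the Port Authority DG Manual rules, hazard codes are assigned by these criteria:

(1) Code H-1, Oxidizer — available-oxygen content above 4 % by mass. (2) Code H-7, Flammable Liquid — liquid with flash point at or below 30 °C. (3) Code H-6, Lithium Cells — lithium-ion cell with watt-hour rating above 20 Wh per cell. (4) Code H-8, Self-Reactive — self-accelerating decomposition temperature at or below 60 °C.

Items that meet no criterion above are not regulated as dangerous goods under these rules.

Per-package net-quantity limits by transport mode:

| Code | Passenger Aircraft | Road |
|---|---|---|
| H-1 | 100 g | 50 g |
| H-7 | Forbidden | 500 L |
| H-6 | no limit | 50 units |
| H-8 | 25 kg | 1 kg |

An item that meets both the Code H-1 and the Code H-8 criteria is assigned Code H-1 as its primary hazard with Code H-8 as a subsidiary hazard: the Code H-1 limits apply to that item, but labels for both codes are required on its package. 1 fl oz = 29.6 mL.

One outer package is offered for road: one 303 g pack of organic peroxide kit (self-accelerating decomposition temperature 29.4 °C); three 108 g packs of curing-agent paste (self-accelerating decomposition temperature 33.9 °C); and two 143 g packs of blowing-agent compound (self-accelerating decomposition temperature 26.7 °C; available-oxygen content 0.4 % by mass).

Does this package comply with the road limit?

Yes

The organic peroxide kit has self-accelerating decomposition temperature 29.4 °C, which is ≤ 60 °C, so it is Code H-8 (Self-Reactive).
Curing-agent paste: self-accelerating decomposition temperature 33.9 °C ≤ 60 °C → Code H-8 (Self-Reactive).
With self-accelerating decomposition temperature 26.7 °C (≤ 60 °C), the blowing-agent compound falls in Code H-8.
Code H-8 net quantity: 303 g + (three 108 g packs = 324 g) + (two 143 g packs = 286 g) = 913 g.
913 g ≤ 1 kg (road limit, Code H-8) — within limit.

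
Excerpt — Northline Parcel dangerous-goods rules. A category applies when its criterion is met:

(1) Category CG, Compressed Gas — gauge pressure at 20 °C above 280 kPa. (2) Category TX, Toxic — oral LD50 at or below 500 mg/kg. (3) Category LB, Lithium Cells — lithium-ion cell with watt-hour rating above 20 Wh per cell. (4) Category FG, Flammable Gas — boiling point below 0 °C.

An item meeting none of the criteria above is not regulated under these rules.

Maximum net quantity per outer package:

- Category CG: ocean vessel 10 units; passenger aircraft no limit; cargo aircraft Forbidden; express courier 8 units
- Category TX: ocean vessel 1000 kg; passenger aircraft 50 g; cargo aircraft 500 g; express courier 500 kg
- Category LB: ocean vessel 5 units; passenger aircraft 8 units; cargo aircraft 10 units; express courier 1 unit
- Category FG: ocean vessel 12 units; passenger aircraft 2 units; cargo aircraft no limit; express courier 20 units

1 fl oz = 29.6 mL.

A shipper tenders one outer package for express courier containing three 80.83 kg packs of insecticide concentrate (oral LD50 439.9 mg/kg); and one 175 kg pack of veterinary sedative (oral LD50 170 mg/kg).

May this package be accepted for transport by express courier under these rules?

Insecticide concentrate: oral LD50 439.9 mg/kg ≤ 500 mg/kg → Category TX (Toxic).
Veterinary sedative: oral LD50 170 mg/kg ≤ 500 mg/kg → Category TX (Toxic).
Category TX net quantity: (three 80.83 kg packs = 242.49 kg) + 175 kg = 417.49 kg.
417.49 kg ≤ 500 kg (express courier limit, Category TX) — within limit.

Yes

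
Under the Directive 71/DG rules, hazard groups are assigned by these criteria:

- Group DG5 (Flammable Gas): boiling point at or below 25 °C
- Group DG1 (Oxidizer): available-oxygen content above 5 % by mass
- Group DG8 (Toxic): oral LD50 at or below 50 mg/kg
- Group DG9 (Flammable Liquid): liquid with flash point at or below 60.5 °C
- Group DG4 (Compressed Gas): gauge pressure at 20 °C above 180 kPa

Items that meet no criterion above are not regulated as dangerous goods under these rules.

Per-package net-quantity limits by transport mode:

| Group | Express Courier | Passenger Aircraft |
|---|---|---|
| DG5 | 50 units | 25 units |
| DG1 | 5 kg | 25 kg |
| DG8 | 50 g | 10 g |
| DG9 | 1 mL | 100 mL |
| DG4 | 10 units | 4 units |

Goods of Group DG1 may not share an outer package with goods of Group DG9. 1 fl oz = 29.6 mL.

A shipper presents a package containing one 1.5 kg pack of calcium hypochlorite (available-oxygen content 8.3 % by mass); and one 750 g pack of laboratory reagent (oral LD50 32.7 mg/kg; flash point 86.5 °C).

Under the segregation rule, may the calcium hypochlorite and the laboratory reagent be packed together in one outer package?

With available-oxygen content 8.3 % by mass (> 5 % by mass), the calcium hypochlorite falls in Group DG1.
Laboratory reagent: oral LD50 32.7 mg/kg ≤ 50 mg/kg → Group DG8 (Toxic).
No segregation rule bars Group DG1 with Group DG8.

Yes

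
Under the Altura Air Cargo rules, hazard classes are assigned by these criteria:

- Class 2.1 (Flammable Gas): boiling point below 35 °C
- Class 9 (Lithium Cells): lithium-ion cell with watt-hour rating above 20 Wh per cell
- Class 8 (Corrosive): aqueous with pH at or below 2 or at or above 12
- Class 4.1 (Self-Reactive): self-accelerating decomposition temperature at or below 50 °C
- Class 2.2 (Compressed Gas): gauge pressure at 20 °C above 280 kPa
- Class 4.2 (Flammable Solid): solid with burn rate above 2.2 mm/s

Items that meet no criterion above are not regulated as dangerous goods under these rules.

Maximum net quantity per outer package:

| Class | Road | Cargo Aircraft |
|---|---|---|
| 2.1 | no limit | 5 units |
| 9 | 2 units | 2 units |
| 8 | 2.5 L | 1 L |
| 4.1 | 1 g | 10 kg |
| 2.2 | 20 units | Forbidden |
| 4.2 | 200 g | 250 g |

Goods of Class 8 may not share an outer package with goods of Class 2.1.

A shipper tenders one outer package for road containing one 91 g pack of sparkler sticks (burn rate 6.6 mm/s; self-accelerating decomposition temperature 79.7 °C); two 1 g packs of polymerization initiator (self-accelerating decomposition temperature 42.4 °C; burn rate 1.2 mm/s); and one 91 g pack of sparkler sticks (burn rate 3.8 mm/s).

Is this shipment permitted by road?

Sparkler sticks: burn rate 6.6 mm/s > 2.2 mm/s → Class 4.2 (Flammable Solid).
Polymerization initiator: self-accelerating decomposition temperature 42.4 °C ≤ 50 °C → Class 4.1 (Self-Reactive).
Sparkler sticks: burn rate 3.8 mm/s > 2.2 mm/s → Class 4.2 (Flammable Solid).
Class 4.1 quantity: two 1 g packs = 2 g.
2 g exceeds the road limit of 1 g for Class 4.1.
Total Class 4.2: 91 g + 91 g = 182 g.
That is within the Class 4.2 road limit of 200 g.
The segregation rule (Class 8 with Class 2.1) does not apply to Class 4.1 with Class 4.2.

No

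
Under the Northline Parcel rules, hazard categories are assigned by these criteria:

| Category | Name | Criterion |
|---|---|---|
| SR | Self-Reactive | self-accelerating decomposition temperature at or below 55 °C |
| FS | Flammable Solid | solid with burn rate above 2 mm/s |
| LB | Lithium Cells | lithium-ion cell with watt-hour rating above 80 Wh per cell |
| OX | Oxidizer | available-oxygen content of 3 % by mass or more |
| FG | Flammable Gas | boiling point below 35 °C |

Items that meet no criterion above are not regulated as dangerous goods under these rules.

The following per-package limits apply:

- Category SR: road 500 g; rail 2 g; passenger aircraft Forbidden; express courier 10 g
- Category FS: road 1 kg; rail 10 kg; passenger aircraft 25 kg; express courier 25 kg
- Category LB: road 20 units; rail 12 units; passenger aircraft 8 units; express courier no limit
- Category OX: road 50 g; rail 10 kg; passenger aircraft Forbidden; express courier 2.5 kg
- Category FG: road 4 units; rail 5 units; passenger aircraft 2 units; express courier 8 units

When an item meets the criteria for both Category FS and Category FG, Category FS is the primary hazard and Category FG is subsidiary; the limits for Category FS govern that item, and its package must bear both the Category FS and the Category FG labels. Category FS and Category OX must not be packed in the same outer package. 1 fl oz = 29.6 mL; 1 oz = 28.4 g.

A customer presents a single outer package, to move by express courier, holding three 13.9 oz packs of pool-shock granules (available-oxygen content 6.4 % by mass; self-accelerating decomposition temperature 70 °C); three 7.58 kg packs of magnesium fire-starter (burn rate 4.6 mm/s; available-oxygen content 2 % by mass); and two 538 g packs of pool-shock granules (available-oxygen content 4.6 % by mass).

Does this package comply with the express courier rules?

No

Available-oxygen content 6.4 % by mass meets the Category OX criterion (Oxidizer), so the pool-shock granules are Category OX.
The magnesium fire-starter has burn rate 4.6 mm/s, which is > 2 mm/s, so it is Category FS (Flammable Solid).
With available-oxygen content 4.6 % by mass (≥ 3 % by mass), the pool-shock granules fall in Category OX.
Category FS quantity: three 7.58 kg packs = 22.74 kg.
22.74 kg ≤ 25 kg (express courier limit, Category FS) — within limit.
Total Category OX: (three 13.9 oz packs = 1184.28 g) + (two 538 g packs = 1.076 kg) = 2260.28 g.
2260.28 g is within the express courier limit of 2.5 kg for Category OX.
Category FS and Category OX may not share an outer package.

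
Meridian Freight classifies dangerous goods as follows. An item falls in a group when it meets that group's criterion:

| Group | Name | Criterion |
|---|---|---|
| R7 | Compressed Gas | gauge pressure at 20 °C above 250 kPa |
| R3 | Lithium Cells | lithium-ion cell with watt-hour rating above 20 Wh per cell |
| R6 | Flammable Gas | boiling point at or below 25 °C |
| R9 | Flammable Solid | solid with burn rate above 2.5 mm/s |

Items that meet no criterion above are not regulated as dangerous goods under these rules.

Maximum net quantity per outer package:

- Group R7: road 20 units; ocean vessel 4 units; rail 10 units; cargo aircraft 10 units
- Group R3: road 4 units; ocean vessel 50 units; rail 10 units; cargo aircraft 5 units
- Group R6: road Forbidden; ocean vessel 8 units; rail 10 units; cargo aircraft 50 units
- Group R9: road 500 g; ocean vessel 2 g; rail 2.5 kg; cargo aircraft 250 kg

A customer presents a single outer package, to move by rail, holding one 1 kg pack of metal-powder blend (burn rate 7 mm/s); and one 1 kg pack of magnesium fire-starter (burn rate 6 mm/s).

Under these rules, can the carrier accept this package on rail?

Metal-powder blend: burn rate 7 mm/s > 2.5 mm/s → Group R9 (Flammable Solid).
Magnesium fire-starter: burn rate 6 mm/s > 2.5 mm/s → Group R9 (Flammable Solid).
Group R9 net quantity: 1 kg + 1 kg = 2 kg.
That is within the Group R9 rail limit of 2.5 kg.

Yes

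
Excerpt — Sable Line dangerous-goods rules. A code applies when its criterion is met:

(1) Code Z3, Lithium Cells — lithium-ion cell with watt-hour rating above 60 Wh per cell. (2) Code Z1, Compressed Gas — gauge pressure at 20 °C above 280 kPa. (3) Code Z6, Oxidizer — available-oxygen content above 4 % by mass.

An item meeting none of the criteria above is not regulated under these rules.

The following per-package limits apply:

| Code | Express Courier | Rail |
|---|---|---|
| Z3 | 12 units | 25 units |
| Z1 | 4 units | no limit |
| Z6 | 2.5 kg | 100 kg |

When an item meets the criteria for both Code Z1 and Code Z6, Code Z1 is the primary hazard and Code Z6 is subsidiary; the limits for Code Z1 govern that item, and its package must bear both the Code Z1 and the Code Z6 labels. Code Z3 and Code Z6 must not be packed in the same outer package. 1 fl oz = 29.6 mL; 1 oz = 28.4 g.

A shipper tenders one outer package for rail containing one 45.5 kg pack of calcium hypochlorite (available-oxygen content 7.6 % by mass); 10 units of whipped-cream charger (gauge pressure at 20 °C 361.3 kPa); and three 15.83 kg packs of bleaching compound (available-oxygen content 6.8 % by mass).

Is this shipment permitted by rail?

With available-oxygen content 7.6 % by mass (> 4 % by mass), the calcium hypochlorite falls in Code Z6.
Whipped-cream charger: gauge pressure at 20 °C 361.3 kPa > 280 kPa → Code Z1 (Compressed Gas).
Available-oxygen content 6.8 % by mass meets the Code Z6 criterion (Oxidizer), so the bleaching compound is Code Z6.
Code Z1 quantity: 10 units.
Code Z1 has no per-package limit by rail.
Code Z6 net quantity: 45.5 kg + (three 15.83 kg packs = 47.49 kg) = 92.99 kg.
92.99 kg is within the rail limit of 100 kg for Code Z6.
The segregation rule (Code Z3 with Code Z6) does not apply to Code Z1 with Code Z6.
Every hazard code is within its rail limit and no segregation rule is violated.

Yes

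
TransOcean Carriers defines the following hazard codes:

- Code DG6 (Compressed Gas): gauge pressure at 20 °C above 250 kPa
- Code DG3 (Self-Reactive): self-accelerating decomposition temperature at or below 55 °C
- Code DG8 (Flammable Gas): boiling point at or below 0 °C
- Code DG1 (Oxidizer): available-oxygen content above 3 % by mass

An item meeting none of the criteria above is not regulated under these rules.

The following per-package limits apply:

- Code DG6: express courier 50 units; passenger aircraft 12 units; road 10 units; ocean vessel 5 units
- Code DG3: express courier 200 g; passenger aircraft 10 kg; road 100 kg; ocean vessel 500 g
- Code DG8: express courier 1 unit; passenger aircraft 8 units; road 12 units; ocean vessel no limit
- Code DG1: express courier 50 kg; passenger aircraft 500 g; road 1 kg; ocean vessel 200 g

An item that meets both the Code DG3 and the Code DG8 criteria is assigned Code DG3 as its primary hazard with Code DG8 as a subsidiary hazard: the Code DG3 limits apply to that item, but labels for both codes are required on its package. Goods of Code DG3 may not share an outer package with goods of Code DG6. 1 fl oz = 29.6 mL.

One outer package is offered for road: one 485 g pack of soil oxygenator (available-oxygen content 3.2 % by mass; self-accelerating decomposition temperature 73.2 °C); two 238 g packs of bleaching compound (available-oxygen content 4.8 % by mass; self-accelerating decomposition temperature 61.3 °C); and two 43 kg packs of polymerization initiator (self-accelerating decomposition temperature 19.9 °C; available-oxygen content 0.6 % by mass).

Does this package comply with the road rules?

Yes

With available-oxygen content 3.2 % by mass (> 3 % by mass), the soil oxygenator falls in Code DG1.
With available-oxygen content 4.8 % by mass (> 3 % by mass), the bleaching compound falls in Code DG1.
With self-accelerating decomposition temperature 19.9 °C (≤ 55 °C), the polymerization initiator falls in Code DG3.
Code DG3 quantity: two 43 kg packs = 86 kg.
86 kg is within the road limit of 100 kg for Code DG3.
Total Code DG1: 485 g + (two 238 g packs = 476 g) = 961 g.
961 g is within the road limit of 1 kg for Code DG1.
The segregation rule (Code DG3 with Code DG6) does not apply to Code DG3 with Code DG1.
Every hazard code is within its road limit and no segregation rule is violated.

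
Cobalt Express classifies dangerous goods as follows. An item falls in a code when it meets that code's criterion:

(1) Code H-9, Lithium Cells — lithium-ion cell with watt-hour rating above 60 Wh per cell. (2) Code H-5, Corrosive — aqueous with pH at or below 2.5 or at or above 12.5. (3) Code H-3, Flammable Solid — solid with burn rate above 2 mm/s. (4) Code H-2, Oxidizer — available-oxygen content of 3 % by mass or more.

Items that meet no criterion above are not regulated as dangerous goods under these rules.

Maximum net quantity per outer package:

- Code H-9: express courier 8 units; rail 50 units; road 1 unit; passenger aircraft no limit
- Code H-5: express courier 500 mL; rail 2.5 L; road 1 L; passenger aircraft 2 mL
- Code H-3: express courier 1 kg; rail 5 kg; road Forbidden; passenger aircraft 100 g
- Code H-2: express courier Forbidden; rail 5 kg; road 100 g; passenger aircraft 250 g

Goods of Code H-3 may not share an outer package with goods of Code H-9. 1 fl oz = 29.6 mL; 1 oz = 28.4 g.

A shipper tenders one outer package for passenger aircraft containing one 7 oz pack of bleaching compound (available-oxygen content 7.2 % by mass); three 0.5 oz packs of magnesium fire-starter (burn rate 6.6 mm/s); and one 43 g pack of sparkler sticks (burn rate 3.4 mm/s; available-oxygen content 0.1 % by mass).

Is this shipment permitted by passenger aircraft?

With available-oxygen content 7.2 % by mass (≥ 3 % by mass), the bleaching compound falls in Code H-2.
Magnesium fire-starter: burn rate 6.6 mm/s > 2 mm/s → Code H-3 (Flammable Solid).
With burn rate 3.4 mm/s (> 2 mm/s), the sparkler sticks fall in Code H-3.
Code H-3 net quantity: (three 0.5 oz packs = 42.6 g) + 43 g = 85.6 g.
85.6 g ≤ 100 g (passenger aircraft limit, Code H-3) — within limit.
Code H-2 quantity: one 7 oz pack = 198.8 g.
198.8 g ≤ 250 g (passenger aircraft limit, Code H-2) — within limit.
The segregation rule (Code H-3 with Code H-9) does not apply to Code H-3 with Code H-2.
Every hazard code is within its passenger aircraft limit and no segregation rule is violated.

Yes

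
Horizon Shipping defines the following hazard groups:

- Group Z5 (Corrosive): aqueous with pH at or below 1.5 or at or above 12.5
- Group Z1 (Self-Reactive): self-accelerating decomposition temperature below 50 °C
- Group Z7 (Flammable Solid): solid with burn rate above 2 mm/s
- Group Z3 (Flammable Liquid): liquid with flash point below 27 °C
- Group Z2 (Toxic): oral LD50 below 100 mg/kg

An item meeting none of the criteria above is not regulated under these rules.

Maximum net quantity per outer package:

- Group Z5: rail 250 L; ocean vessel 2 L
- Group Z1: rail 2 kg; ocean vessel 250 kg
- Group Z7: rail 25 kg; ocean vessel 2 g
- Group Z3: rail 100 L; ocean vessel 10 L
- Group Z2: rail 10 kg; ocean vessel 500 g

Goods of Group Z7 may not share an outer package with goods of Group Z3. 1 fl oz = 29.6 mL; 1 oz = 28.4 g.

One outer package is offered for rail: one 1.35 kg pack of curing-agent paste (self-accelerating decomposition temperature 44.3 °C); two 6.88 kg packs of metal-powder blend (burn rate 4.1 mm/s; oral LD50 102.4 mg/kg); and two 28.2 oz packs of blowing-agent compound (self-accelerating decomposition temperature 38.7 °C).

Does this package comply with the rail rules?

No

Curing-agent paste: self-accelerating decomposition temperature 44.3 °C < 50 °C → Group Z1 (Self-Reactive).
The metal-powder blend has burn rate 4.1 mm/s, which is > 2 mm/s, so it is Group Z7 (Flammable Solid).
With self-accelerating decomposition temperature 38.7 °C (< 50 °C), the blowing-agent compound falls in Group Z1.
Group Z1 net quantity: 1.35 kg + (two 28.2 oz packs = 1601.76 g) = 2951.76 g.
2951.76 g > 2 kg (rail limit, Group Z1) — over the limit.
Group Z7 quantity: two 6.88 kg packs = 13.76 kg.
13.76 kg ≤ 25 kg (rail limit, Group Z7) — within limit.
The segregation rule (Group Z7 with Group Z3) does not apply to Group Z1 with Group Z7.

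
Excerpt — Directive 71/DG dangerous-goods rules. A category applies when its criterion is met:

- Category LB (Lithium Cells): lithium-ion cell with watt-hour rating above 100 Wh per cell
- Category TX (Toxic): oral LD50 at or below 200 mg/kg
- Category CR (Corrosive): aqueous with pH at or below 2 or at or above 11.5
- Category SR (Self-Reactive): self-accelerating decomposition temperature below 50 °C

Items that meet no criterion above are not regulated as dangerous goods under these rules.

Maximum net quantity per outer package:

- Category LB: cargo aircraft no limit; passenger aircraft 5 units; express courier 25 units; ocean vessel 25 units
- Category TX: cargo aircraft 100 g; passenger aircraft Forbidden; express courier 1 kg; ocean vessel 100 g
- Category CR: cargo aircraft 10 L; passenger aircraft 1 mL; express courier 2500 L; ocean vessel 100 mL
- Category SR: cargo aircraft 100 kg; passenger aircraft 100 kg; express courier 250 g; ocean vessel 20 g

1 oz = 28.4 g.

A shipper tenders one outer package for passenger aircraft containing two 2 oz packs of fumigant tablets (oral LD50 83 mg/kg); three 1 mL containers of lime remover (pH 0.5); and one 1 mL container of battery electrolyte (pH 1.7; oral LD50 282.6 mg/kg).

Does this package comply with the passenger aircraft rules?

With oral LD50 83 mg/kg (≤ 200 mg/kg), the fumigant tablets fall in Category TX.
pH 0.5 meets the Category CR criterion (Corrosive), so the lime remover is Category CR.
The battery electrolyte has pH 1.7, which is ≤ 2, so it is Category CR (Corrosive).
Category CR net quantity: (three 1 mL containers = 3 mL) + 1 mL = 4 mL.
That exceeds the Category CR passenger aircraft limit of 1 mL.
Category TX quantity: two 2 oz packs = 113.6 g.
By passenger aircraft, Category TX is Forbidden regardless of quantity.

No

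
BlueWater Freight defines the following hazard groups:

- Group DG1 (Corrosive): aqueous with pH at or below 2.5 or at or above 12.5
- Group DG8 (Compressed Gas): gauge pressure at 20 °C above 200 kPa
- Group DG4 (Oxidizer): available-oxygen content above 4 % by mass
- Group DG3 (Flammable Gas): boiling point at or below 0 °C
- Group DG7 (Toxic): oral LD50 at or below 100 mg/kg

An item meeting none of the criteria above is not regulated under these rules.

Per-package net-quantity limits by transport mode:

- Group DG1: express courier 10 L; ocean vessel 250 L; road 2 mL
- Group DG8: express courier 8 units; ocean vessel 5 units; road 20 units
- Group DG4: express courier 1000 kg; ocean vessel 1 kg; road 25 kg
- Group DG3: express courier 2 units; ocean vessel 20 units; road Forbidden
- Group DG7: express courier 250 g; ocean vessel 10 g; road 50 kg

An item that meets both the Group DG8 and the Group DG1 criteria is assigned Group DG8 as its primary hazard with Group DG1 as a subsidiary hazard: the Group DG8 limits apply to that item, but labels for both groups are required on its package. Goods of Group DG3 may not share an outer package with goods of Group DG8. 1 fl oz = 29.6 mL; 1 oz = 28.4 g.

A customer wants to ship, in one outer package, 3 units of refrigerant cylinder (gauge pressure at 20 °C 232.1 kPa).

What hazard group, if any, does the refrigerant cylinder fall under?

Group DG8

Gauge pressure at 20 °C 232.1 kPa meets the Group DG8 criterion (Compressed Gas), so the refrigerant cylinder is Group DG8.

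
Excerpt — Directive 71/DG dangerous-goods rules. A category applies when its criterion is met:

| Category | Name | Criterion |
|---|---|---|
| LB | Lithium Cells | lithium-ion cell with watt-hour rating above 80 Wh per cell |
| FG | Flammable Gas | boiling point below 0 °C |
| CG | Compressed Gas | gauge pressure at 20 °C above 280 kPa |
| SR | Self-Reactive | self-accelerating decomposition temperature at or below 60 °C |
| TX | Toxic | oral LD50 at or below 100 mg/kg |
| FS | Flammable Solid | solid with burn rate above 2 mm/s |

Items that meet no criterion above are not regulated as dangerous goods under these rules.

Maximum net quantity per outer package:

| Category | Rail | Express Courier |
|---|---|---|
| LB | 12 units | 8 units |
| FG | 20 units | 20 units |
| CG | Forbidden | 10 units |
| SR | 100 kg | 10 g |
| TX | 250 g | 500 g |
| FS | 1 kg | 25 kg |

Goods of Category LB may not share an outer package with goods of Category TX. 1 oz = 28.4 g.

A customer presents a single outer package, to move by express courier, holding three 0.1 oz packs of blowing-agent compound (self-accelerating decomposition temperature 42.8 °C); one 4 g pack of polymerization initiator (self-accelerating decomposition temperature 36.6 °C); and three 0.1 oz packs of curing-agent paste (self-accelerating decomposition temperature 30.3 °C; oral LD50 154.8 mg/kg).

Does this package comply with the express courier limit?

No

The blowing-agent compound has self-accelerating decomposition temperature 42.8 °C, which is ≤ 60 °C, so it is Category SR (Self-Reactive).
With self-accelerating decomposition temperature 36.6 °C (≤ 60 °C), the polymerization initiator falls in Category SR.
The curing-agent paste has self-accelerating decomposition temperature 30.3 °C, which is ≤ 60 °C, so it is Category SR (Self-Reactive).
Category SR net quantity: (three 0.1 oz packs = 8.52 g) + 4 g + (three 0.1 oz packs = 8.52 g) = 21.04 g.
That exceeds the Category SR express courier limit of 10 g.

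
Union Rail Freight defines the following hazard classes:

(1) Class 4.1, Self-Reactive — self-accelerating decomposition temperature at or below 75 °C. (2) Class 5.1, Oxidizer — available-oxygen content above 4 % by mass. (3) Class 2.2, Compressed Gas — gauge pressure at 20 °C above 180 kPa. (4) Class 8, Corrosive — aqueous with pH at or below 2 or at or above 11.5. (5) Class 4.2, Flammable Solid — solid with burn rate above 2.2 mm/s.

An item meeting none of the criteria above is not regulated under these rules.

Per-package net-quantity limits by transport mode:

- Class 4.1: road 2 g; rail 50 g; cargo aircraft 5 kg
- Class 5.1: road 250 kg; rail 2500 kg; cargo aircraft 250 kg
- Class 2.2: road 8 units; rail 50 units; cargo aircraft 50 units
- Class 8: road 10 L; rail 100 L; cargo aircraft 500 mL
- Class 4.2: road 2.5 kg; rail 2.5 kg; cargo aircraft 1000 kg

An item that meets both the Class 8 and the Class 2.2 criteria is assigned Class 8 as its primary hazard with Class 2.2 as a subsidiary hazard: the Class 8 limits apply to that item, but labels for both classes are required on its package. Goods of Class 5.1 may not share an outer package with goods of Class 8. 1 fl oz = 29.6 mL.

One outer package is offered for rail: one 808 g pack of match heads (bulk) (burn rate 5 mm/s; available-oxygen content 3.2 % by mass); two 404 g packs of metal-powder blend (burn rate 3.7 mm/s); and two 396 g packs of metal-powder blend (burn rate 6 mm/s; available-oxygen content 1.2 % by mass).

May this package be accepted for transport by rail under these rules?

Yes

Burn rate 5 mm/s meets the Class 4.2 criterion (Flammable Solid), so the match heads (bulk) are Class 4.2.
The metal-powder blend has burn rate 3.7 mm/s, which is > 2.2 mm/s, so it is Class 4.2 (Flammable Solid).
The metal-powder blend has burn rate 6 mm/s, which is > 2.2 mm/s, so it is Class 4.2 (Flammable Solid).
Total Class 4.2: 808 g + (two 404 g packs = 808 g) + (two 396 g packs = 792 g) = 2.408 kg.
2.408 kg ≤ 2.5 kg (rail limit, Class 4.2) — within limit.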